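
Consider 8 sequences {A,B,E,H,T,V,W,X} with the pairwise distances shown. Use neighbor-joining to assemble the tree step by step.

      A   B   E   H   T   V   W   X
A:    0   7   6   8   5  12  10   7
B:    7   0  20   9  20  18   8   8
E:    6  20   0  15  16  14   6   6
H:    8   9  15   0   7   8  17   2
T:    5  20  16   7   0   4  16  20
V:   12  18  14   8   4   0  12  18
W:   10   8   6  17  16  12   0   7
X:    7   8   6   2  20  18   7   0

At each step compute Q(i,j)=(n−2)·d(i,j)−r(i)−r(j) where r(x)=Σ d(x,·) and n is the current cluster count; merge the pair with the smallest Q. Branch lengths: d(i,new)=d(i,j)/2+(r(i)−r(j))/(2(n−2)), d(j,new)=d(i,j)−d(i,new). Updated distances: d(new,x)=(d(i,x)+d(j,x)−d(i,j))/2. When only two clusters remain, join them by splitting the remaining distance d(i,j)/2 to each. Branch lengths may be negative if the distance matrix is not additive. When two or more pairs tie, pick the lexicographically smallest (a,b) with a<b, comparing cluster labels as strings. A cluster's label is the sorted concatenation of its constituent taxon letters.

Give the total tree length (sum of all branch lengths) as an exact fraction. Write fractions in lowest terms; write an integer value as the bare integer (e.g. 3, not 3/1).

1023/32

iteration 1: select T,V (d=4, Q=-150); attach at lengths (13/6, 11/6); label the merged cluster TV
  updated: d(A,TV)=13/2, d(B,TV)=17, d(E,TV)=13, d(H,TV)=11/2, d(TV,W)=12, d(TV,X)=17
iteration 2: select H,TV (d=11/2, Q=-100); attach at lengths (13/10, 21/5); label the merged cluster HTV
  updated: d(A,HTV)=9/2, d(B,HTV)=41/4, d(E,HTV)=45/4, d(HTV,W)=47/4, d(HTV,X)=27/4
iteration 3: select E,W (d=6, Q=-68); attach at lengths (61/16, 35/16); label the merged cluster EW
  updated: d(A,EW)=5, d(B,EW)=11, d(EW,HTV)=17/2, d(EW,X)=7/2
iteration 4: select EW,X (d=7/2, Q=-171/4); attach at lengths (53/24, 31/24); label the merged cluster EWX
  updated: d(A,EWX)=17/4, d(B,EWX)=31/4, d(EWX,HTV)=47/8
iteration 5: select A,HTV (d=9/2, Q=-219/8); attach at lengths (33/32, 111/32); label the merged cluster AHTV
  updated: d(AHTV,B)=51/8, d(AHTV,EWX)=45/16
iteration 6: select AHTV,B (d=51/8, Q=-271/16); attach at lengths (23/32, 181/32); label the merged cluster ABHTV
  updated: d(ABHTV,EWX)=67/32
iteration 7: select ABHTV,EWX (d=67/32); attach at lengths (67/64, 67/64); label the merged cluster ABEHTVWX
final tree: (((A:33/32,(H:13/10,(T:13/6,V:11/6):21/5):111/32):23/32,B:181/32):67/64,((E:61/16,W:35/16):53/24,X:31/24):67/64)
total length: 1023/32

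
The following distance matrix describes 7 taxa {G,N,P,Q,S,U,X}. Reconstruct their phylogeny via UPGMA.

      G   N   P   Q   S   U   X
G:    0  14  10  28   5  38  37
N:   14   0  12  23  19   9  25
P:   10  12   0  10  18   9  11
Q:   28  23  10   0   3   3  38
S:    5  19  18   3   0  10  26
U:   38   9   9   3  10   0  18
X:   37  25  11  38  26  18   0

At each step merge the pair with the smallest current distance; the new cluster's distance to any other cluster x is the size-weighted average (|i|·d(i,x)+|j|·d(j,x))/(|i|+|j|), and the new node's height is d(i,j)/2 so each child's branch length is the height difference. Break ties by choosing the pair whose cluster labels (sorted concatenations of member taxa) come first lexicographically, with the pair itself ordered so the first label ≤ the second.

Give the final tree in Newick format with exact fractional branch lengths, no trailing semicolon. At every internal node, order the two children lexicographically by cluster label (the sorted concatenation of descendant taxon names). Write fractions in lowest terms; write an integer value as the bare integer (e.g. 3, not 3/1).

((((G:5,P:5):3/2,N:13/2):7/3,((Q:3/2,S:3/2):7/4,U:13/4):67/12):49/12,X:155/12)

iteration 1: select Q,S (d=3); attach at lengths (3/2, 3/2); label the merged cluster QS
  updated: d(G,QS)=33/2, d(N,QS)=21, d(P,QS)=14, d(QS,U)=13/2, d(QS,X)=32
iteration 2: select QS,U (d=13/2); attach at lengths (7/4, 13/4); label the merged cluster QSU
  updated: d(G,QSU)=71/3, d(N,QSU)=17, d(P,QSU)=37/3, d(QSU,X)=82/3
iteration 3: select G,P (d=10); attach at lengths (5, 5); label the merged cluster GP
  updated: d(GP,N)=13, d(GP,QSU)=18, d(GP,X)=24
iteration 4: select GP,N (d=13); attach at lengths (3/2, 13/2); label the merged cluster GNP
  updated: d(GNP,QSU)=53/3, d(GNP,X)=73/3
iteration 5: select GNP,QSU (d=53/3); attach at lengths (7/3, 67/12); label the merged cluster GNPQSU
  updated: d(GNPQSU,X)=155/6
iteration 6: select GNPQSU,X (d=155/6); attach at lengths (49/12, 155/12); label the merged cluster GNPQSUX
final tree: ((((G:5,P:5):3/2,N:13/2):7/3,((Q:3/2,S:3/2):7/4,U:13/4):67/12):49/12,X:155/12)
total length: 611/12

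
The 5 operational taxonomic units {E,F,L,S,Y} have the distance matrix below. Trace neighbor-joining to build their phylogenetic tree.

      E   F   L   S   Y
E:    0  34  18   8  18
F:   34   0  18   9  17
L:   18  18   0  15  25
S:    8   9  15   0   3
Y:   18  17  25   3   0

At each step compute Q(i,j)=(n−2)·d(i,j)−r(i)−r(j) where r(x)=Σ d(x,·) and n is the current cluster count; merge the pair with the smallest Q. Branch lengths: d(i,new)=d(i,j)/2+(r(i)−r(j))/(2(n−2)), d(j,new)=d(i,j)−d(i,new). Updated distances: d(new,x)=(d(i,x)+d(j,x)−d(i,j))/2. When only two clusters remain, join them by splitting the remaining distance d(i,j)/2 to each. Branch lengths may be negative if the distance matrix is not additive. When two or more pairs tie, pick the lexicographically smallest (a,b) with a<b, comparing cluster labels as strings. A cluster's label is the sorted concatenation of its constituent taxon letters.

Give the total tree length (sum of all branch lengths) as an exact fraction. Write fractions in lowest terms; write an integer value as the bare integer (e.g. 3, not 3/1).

305/8

step 1: merge (E,L) at d=18, Q=-100; branch lengths E→28/3, L→26/3; new cluster EL
  updated: d(EL,F)=17, d(EL,S)=5/2, d(EL,Y)=25/2
step 2: merge (EL,S) at d=5/2, Q=-83/2; branch lengths EL→45/8, S→-25/8; new cluster ELS
  updated: d(ELS,F)=47/4, d(ELS,Y)=13/2
step 3: merge (ELS,F) at d=47/4, Q=-141/4; branch lengths ELS→5/8, F→89/8; new cluster EFLS
  updated: d(EFLS,Y)=47/8
step 4: merge (EFLS,Y) at d=47/8; branch lengths EFLS→47/16, Y→47/16; new cluster EFLSY
final tree: ((((E:28/3,L:26/3):45/8,S:-25/8):5/8,F:89/8):47/16,Y:47/16)
total length: 305/8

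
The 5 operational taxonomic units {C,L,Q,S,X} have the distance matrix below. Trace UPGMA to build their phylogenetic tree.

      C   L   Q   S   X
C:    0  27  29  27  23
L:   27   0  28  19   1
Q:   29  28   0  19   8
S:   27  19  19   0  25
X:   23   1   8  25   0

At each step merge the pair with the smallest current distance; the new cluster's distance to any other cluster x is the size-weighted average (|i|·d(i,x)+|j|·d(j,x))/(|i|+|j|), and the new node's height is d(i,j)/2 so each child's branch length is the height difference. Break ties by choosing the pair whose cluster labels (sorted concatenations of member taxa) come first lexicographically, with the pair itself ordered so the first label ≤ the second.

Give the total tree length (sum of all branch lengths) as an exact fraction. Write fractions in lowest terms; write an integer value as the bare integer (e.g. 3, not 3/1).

93/2

iteration 1: select L,X (d=1); attach at lengths (1/2, 1/2); label the merged cluster LX
  updated: d(C,LX)=25, d(LX,Q)=18, d(LX,S)=22
iteration 2: select LX,Q (d=18); attach at lengths (17/2, 9); label the merged cluster LQX
  updated: d(C,LQX)=79/3, d(LQX,S)=21
iteration 3: select LQX,S (d=21); attach at lengths (3/2, 21/2); label the merged cluster LQSX
  updated: d(C,LQSX)=53/2
iteration 4: select C,LQSX (d=53/2); attach at lengths (53/4, 11/4); label the merged cluster CLQSX
final tree: (C:53/4,(((L:1/2,X:1/2):17/2,Q:9):3/2,S:21/2):11/4)
total length: 93/2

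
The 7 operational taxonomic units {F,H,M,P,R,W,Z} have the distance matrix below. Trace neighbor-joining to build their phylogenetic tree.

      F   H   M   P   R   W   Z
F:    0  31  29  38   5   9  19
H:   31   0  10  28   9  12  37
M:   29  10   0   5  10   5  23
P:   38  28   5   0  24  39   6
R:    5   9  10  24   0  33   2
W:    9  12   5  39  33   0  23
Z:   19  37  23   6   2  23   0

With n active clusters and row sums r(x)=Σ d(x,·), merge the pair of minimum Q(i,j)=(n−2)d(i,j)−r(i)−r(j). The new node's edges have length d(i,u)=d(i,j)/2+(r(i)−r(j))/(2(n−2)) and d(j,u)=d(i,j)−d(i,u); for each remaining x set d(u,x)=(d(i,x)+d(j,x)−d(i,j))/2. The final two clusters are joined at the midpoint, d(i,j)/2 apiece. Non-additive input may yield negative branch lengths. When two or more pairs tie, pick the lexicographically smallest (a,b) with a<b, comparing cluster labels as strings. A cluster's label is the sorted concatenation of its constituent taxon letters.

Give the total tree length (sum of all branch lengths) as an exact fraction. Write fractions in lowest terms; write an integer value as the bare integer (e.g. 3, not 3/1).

1561/32

step 1: merge (P,Z) at d=6, Q=-220; branch lengths P→6, Z→0; new cluster PZ
  updated: d(F,PZ)=51/2, d(H,PZ)=59/2, d(M,PZ)=11, d(PZ,R)=10, d(PZ,W)=28
step 2: merge (F,W) at d=9, Q=-301/2; branch lengths F→97/16, W→47/16; new cluster FW
  updated: d(FW,H)=17, d(FW,M)=25/2, d(FW,PZ)=89/4, d(FW,R)=29/2
step 3: merge (PZ,R) at d=10, Q=-345/4; branch lengths PZ→79/8, R→1/8; new cluster PRZ
  updated: d(FW,PRZ)=107/8, d(H,PRZ)=57/4, d(M,PRZ)=11/2
step 4: merge (FW,H) at d=17, Q=-401/8; branch lengths FW→285/32, H→259/32; new cluster FHW
  updated: d(FHW,M)=11/4, d(FHW,PRZ)=85/16
step 5: merge (FHW,M) at d=11/4, Q=-217/16; branch lengths FHW→41/32, M→47/32; new cluster FHMW
  updated: d(FHMW,PRZ)=129/32
step 6: merge (FHMW,PRZ) at d=129/32; branch lengths FHMW→129/64, PRZ→129/64; new cluster FHMPRWZ
final tree: ((((F:97/16,W:47/16):285/32,H:259/32):41/32,M:47/32):129/64,((P:6,Z:0):79/8,R:1/8):129/64)
total length: 1561/32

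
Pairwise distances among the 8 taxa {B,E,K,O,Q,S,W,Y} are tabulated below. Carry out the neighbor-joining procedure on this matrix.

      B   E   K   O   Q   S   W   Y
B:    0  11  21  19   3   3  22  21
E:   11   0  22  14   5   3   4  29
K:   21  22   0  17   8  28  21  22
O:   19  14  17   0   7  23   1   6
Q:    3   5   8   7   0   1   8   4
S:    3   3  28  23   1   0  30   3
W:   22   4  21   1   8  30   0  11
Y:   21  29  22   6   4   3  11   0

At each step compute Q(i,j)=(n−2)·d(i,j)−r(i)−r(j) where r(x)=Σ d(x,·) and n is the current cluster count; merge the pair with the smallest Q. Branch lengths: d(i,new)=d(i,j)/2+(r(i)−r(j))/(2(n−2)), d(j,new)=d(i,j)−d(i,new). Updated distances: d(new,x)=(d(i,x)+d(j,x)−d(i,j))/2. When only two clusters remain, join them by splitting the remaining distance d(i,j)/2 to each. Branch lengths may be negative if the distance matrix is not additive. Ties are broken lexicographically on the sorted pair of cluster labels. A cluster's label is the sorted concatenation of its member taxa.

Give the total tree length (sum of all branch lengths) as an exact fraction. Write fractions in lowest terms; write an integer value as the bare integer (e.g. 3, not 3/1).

iteration 1: select O,W (d=1, Q=-178); attach at lengths (-1/3, 4/3); label the merged cluster OW
  updated: d(B,OW)=20, d(E,OW)=17/2, d(K,OW)=37/2, d(OW,Q)=7, d(OW,S)=26, d(OW,Y)=8
iteration 2: select S,Y (d=3, Q=-136); attach at lengths (-4/5, 19/5); label the merged cluster SY
  updated: d(B,SY)=21/2, d(E,SY)=29/2, d(K,SY)=47/2, d(OW,SY)=31/2, d(Q,SY)=1
iteration 3: select E,OW (d=17/2, Q=-193/2); attach at lengths (51/16, 85/16); label the merged cluster EOW
  updated: d(B,EOW)=45/4, d(EOW,K)=16, d(EOW,Q)=7/4, d(EOW,SY)=43/4
iteration 4: select EOW,K (d=16, Q=-241/4); attach at lengths (77/24, 307/24); label the merged cluster EKOW
  updated: d(B,EKOW)=65/8, d(EKOW,Q)=-25/8, d(EKOW,SY)=73/8
iteration 5: select B,SY (d=21/2, Q=-85/4); attach at lengths (11/2, 5); label the merged cluster BSY
  updated: d(BSY,EKOW)=27/8, d(BSY,Q)=-13/4
iteration 6: select BSY,EKOW (d=27/8, Q=3); attach at lengths (13/8, 7/4); label the merged cluster BEKOSWY
  updated: d(BEKOSWY,Q)=-39/8
iteration 7: select BEKOSWY,Q (d=-39/8); attach at lengths (-39/16, -39/16); label the merged cluster BEKOQSWY
final tree: (((B:11/2,(S:-4/5,Y:19/5):5):13/8,((E:51/16,(O:-1/3,W:4/3):85/16):77/24,K:307/24):7/4):-39/16,Q:-39/16)
total length: 75/2

75/2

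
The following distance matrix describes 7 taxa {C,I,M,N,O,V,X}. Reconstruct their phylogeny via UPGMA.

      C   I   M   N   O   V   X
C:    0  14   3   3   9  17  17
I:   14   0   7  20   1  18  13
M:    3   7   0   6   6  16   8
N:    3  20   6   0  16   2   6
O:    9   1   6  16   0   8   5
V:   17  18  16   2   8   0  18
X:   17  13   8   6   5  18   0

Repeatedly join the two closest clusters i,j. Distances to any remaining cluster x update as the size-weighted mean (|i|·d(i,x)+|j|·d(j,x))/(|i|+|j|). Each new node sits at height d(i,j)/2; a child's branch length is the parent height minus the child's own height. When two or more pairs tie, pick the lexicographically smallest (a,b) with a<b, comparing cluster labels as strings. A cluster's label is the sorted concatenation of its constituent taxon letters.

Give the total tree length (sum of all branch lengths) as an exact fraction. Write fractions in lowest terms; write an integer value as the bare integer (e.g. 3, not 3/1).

1027/40

iteration 1: select I,O (d=1); attach at lengths (1/2, 1/2); label the merged cluster IO
  updated: d(C,IO)=23/2, d(IO,M)=13/2, d(IO,N)=18, d(IO,V)=13, d(IO,X)=9
iteration 2: select N,V (d=2); attach at lengths (1, 1); label the merged cluster NV
  updated: d(C,NV)=10, d(IO,NV)=31/2, d(M,NV)=11, d(NV,X)=12
iteration 3: select C,M (d=3); attach at lengths (3/2, 3/2); label the merged cluster CM
  updated: d(CM,IO)=9, d(CM,NV)=21/2, d(CM,X)=25/2
iteration 4: select CM,IO (d=9); attach at lengths (3, 4); label the merged cluster CIMO
  updated: d(CIMO,NV)=13, d(CIMO,X)=43/4
iteration 5: select CIMO,X (d=43/4); attach at lengths (7/8, 43/8); label the merged cluster CIMOX
  updated: d(CIMOX,NV)=64/5
iteration 6: select CIMOX,NV (d=64/5); attach at lengths (41/40, 27/5); label the merged cluster CIMNOVX
final tree: ((((C:3/2,M:3/2):3,(I:1/2,O:1/2):4):7/8,X:43/8):41/40,(N:1,V:1):27/5)
total length: 1027/40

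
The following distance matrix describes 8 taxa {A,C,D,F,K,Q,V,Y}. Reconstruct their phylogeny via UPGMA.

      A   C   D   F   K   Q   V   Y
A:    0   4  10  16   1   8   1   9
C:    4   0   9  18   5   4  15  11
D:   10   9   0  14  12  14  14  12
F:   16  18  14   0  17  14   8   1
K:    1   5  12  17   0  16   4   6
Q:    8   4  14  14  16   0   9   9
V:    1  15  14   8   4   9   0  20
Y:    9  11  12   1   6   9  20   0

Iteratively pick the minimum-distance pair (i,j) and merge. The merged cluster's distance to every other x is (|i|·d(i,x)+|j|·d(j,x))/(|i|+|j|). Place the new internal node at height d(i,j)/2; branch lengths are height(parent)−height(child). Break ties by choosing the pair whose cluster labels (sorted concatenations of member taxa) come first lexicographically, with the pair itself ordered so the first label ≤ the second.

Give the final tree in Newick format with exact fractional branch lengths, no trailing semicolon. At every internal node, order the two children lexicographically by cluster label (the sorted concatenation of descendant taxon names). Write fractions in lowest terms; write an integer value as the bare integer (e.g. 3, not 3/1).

iteration 1: select A,K (d=1); attach at lengths (1/2, 1/2); label the merged cluster AK
  updated: d(AK,C)=9/2, d(AK,D)=11, d(AK,F)=33/2, d(AK,Q)=12, d(AK,V)=5/2, d(AK,Y)=15/2
iteration 2: select F,Y (d=1); attach at lengths (1/2, 1/2); label the merged cluster FY
  updated: d(AK,FY)=12, d(C,FY)=29/2, d(D,FY)=13, d(FY,Q)=23/2, d(FY,V)=14
iteration 3: select AK,V (d=5/2); attach at lengths (3/4, 5/4); label the merged cluster AKV
  updated: d(AKV,C)=8, d(AKV,D)=12, d(AKV,FY)=38/3, d(AKV,Q)=11
iteration 4: select C,Q (d=4); attach at lengths (2, 2); label the merged cluster CQ
  updated: d(AKV,CQ)=19/2, d(CQ,D)=23/2, d(CQ,FY)=13
iteration 5: select AKV,CQ (d=19/2); attach at lengths (7/2, 11/4); label the merged cluster ACKQV
  updated: d(ACKQV,D)=59/5, d(ACKQV,FY)=64/5
iteration 6: select ACKQV,D (d=59/5); attach at lengths (23/20, 59/10); label the merged cluster ACDKQV
  updated: d(ACDKQV,FY)=77/6
iteration 7: select ACDKQV,FY (d=77/6); attach at lengths (31/60, 71/12); label the merged cluster ACDFKQVY
final tree: (((((A:1/2,K:1/2):3/4,V:5/4):7/2,(C:2,Q:2):11/4):23/20,D:59/10):31/60,(F:1/2,Y:1/2):71/12)
total length: 416/15

(((((A:1/2,K:1/2):3/4,V:5/4):7/2,(C:2,Q:2):11/4):23/20,D:59/10):31/60,(F:1/2,Y:1/2):71/12)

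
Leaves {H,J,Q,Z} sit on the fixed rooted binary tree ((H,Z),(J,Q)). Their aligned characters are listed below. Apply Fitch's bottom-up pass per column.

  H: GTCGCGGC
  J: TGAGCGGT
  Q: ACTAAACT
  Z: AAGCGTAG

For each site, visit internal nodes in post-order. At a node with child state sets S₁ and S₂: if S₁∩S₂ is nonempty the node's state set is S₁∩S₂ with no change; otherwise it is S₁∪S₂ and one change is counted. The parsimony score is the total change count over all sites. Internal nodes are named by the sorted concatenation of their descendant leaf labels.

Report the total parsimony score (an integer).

18

site 0, node HZ: H={G} ∪ Z={A} → {A,G} (+1)
site 0, node JQ: J={T} ∪ Q={A} → {A,T} (+1)
site 0, node HJQZ: HZ={A,G} ∩ JQ={A,T} → {A} (+0)
site 1, node HZ: H={T} ∪ Z={A} → {A,T} (+1)
site 1, node JQ: J={G} ∪ Q={C} → {C,G} (+1)
site 1, node HJQZ: HZ={A,T} ∪ JQ={C,G} → {A,C,G,T} (+1)
site 2, node HZ: H={C} ∪ Z={G} → {C,G} (+1)
site 2, node JQ: J={A} ∪ Q={T} → {A,T} (+1)
site 2, node HJQZ: HZ={C,G} ∪ JQ={A,T} → {A,C,G,T} (+1)
site 3, node HZ: H={G} ∪ Z={C} → {C,G} (+1)
site 3, node JQ: J={G} ∪ Q={A} → {A,G} (+1)
site 3, node HJQZ: HZ={C,G} ∩ JQ={A,G} → {G} (+0)
site 4, node HZ: H={C} ∪ Z={G} → {C,G} (+1)
site 4, node JQ: J={C} ∪ Q={A} → {A,C} (+1)
site 4, node HJQZ: HZ={C,G} ∩ JQ={A,C} → {C} (+0)
site 5, node HZ: H={G} ∪ Z={T} → {G,T} (+1)
site 5, node JQ: J={G} ∪ Q={A} → {A,G} (+1)
site 5, node HJQZ: HZ={G,T} ∩ JQ={A,G} → {G} (+0)
site 6, node HZ: H={G} ∪ Z={A} → {A,G} (+1)
site 6, node JQ: J={G} ∪ Q={C} → {C,G} (+1)
site 6, node HJQZ: HZ={A,G} ∩ JQ={C,G} → {G} (+0)
site 7, node HZ: H={C} ∪ Z={G} → {C,G} (+1)
site 7, node JQ: J={T} ∩ Q={T} → {T} (+0)
site 7, node HJQZ: HZ={C,G} ∪ JQ={T} → {C,G,T} (+1)
per-site changes: [2, 3, 3, 2, 2, 2, 2, 2]; total = 18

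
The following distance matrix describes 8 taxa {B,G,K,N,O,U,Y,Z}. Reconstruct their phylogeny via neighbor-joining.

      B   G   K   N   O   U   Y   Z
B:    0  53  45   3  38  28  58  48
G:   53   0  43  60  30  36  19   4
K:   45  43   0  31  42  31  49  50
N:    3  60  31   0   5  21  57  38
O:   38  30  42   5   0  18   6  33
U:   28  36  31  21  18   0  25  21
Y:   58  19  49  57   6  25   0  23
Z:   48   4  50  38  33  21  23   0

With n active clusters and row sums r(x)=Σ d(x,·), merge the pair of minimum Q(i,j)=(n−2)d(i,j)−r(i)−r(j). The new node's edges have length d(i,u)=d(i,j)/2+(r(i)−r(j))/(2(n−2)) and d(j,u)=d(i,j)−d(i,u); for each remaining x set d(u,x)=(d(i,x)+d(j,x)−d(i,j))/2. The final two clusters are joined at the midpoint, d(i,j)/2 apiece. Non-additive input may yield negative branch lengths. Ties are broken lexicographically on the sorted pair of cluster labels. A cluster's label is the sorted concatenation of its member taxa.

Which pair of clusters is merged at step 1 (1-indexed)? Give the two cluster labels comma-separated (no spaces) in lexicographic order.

1. join B+N (d=3, Q=-470) ⇒ BN; edges |B|=19/3, |N|=-10/3
  updated: d(BN,G)=55, d(BN,K)=73/2, d(BN,O)=20, d(BN,U)=23, d(BN,Y)=56, d(BN,Z)=83/2
2. join G+Z (d=4, Q=-679/2) ⇒ GZ; edges |G|=69/20, |Z|=11/20
  updated: d(BN,GZ)=185/4, d(GZ,K)=89/2, d(GZ,O)=59/2, d(GZ,U)=53/2, d(GZ,Y)=19
3. join O+Y (d=6, Q=-493/2) ⇒ OY; edges |O|=-31/16, |Y|=127/16
  updated: d(BN,OY)=35, d(GZ,OY)=85/4, d(K,OY)=85/2, d(OY,U)=37/2
4. join GZ+OY (d=85/4, Q=-192) ⇒ GOYZ; edges |GZ|=85/6, |OY|=85/12
  updated: d(BN,GOYZ)=30, d(GOYZ,K)=263/8, d(GOYZ,U)=95/8
5. join BN+K (d=73/2, Q=-935/8) ⇒ BKN; edges |BN|=497/32, |K|=671/32
  updated: d(BKN,GOYZ)=211/16, d(BKN,U)=35/4
6. join BKN+GOYZ (d=211/16, Q=-541/16) ⇒ BGKNOYZ; edges |BKN|=161/32, |GOYZ|=261/32
  updated: d(BGKNOYZ,U)=119/32
7. join BGKNOYZ+U (d=119/32) ⇒ BGKNOUYZ; edges |BGKNOYZ|=119/64, |U|=119/64
final tree: ((((B:19/3,N:-10/3):497/32,K:671/32):161/32,((G:69/20,Z:11/20):85/6,(O:-31/16,Y:127/16):85/12):261/32):119/64,U:119/64)
total length: 2805/32

B,N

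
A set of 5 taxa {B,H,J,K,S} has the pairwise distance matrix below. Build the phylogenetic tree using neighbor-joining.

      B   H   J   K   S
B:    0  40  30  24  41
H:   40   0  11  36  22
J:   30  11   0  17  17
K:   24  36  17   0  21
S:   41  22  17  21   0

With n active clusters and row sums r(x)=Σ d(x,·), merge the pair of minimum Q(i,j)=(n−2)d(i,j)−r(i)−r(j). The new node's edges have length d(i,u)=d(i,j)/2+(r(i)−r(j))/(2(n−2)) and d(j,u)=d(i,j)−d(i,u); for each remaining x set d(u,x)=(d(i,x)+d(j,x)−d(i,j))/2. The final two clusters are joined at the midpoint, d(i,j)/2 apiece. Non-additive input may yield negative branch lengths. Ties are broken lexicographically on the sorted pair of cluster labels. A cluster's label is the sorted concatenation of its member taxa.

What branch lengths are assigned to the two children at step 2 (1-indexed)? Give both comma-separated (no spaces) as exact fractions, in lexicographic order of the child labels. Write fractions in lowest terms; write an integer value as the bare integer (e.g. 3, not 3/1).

step 1: merge (B,K) at d=24, Q=-161; branch lengths B→109/6, K→35/6; new cluster BK
  updated: d(BK,H)=26, d(BK,J)=23/2, d(BK,S)=19
step 2: merge (BK,S) at d=19, Q=-153/2; branch lengths BK→73/8, S→79/8; new cluster BKS
  updated: d(BKS,H)=29/2, d(BKS,J)=19/4
step 3: merge (BKS,H) at d=29/2, Q=-121/4; branch lengths BKS→33/8, H→83/8; new cluster BHKS
  updated: d(BHKS,J)=5/8
step 4: merge (BHKS,J) at d=5/8; branch lengths BHKS→5/16, J→5/16; new cluster BHJKS
final tree: ((((B:109/6,K:35/6):73/8,S:79/8):33/8,H:83/8):5/16,J:5/16)
total length: 465/8

73/8,79/8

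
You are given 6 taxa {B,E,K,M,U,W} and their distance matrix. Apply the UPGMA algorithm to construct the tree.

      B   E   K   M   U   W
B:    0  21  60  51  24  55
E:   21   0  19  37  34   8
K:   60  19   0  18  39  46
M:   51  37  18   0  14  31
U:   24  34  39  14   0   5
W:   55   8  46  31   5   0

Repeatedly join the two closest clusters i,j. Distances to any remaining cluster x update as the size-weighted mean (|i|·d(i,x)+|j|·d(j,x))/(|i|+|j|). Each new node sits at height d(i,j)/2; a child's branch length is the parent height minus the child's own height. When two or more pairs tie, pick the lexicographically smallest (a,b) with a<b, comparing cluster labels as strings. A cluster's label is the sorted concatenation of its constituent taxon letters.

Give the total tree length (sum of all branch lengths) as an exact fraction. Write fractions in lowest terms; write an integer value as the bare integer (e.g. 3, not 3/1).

1. join U+W (d=5) ⇒ UW; edges |U|=5/2, |W|=5/2
  updated: d(B,UW)=79/2, d(E,UW)=21, d(K,UW)=85/2, d(M,UW)=45/2
2. join K+M (d=18) ⇒ KM; edges |K|=9, |M|=9
  updated: d(B,KM)=111/2, d(E,KM)=28, d(KM,UW)=65/2
3. join B+E (d=21) ⇒ BE; edges |B|=21/2, |E|=21/2
  updated: d(BE,KM)=167/4, d(BE,UW)=121/4
4. join BE+UW (d=121/4) ⇒ BEUW; edges |BE|=37/8, |UW|=101/8
  updated: d(BEUW,KM)=297/8
5. join BEUW+KM (d=297/8) ⇒ BEKMUW; edges |BEUW|=55/16, |KM|=153/16
final tree: (((B:21/2,E:21/2):37/8,(U:5/2,W:5/2):101/8):55/16,(K:9,M:9):153/16)
total length: 297/4

297/4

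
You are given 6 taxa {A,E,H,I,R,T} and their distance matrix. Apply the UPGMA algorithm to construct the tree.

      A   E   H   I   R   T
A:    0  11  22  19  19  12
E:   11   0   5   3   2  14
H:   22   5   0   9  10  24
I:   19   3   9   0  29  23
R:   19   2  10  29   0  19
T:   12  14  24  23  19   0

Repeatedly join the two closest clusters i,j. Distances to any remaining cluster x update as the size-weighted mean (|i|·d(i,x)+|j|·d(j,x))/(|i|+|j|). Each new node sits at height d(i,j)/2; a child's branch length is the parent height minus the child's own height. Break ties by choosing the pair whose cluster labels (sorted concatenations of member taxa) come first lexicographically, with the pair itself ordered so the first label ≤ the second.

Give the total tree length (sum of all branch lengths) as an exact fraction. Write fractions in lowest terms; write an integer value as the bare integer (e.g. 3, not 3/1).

step 1: merge (E,R) at d=2; branch lengths E→1, R→1; new cluster ER
  updated: d(A,ER)=15, d(ER,H)=15/2, d(ER,I)=16, d(ER,T)=33/2
step 2: merge (ER,H) at d=15/2; branch lengths ER→11/4, H→15/4; new cluster EHR
  updated: d(A,EHR)=52/3, d(EHR,I)=41/3, d(EHR,T)=19
step 3: merge (A,T) at d=12; branch lengths A→6, T→6; new cluster AT
  updated: d(AT,EHR)=109/6, d(AT,I)=21
step 4: merge (EHR,I) at d=41/3; branch lengths EHR→37/12, I→41/6; new cluster EHIR
  updated: d(AT,EHIR)=151/8
step 5: merge (AT,EHIR) at d=151/8; branch lengths AT→55/16, EHIR→125/48; new cluster AEHIRT
final tree: ((A:6,T:6):55/16,(((E:1,R:1):11/4,H:15/4):37/12,I:41/6):125/48)
total length: 875/24

875/24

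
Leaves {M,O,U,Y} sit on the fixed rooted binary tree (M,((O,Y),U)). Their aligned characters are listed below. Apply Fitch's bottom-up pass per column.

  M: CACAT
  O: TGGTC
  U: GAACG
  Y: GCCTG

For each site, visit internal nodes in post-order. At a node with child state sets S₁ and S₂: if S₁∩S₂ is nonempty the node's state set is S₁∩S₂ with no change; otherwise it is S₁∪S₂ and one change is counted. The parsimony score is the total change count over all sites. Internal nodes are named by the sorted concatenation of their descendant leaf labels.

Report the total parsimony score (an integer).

10

[col 0] OY: children O:{T}, Y:{G} ∪→ {G,T}; cost 1
[col 0] OUY: children OY:{G,T}, U:{G} ∩→ {G}; cost 0
[col 0] MOUY: children M:{C}, OUY:{G} ∪→ {C,G}; cost 1
[col 1] OY: children O:{G}, Y:{C} ∪→ {C,G}; cost 1
[col 1] OUY: children OY:{C,G}, U:{A} ∪→ {A,C,G}; cost 1
[col 1] MOUY: children M:{A}, OUY:{A,C,G} ∩→ {A}; cost 0
[col 2] OY: children O:{G}, Y:{C} ∪→ {C,G}; cost 1
[col 2] OUY: children OY:{C,G}, U:{A} ∪→ {A,C,G}; cost 1
[col 2] MOUY: children M:{C}, OUY:{A,C,G} ∩→ {C}; cost 0
[col 3] OY: children O:{T}, Y:{T} ∩→ {T}; cost 0
[col 3] OUY: children OY:{T}, U:{C} ∪→ {C,T}; cost 1
[col 3] MOUY: children M:{A}, OUY:{C,T} ∪→ {A,C,T}; cost 1
[col 4] OY: children O:{C}, Y:{G} ∪→ {C,G}; cost 1
[col 4] OUY: children OY:{C,G}, U:{G} ∩→ {G}; cost 0
[col 4] MOUY: children M:{T}, OUY:{G} ∪→ {G,T}; cost 1
per-site changes: [2, 2, 2, 2, 2]; total = 10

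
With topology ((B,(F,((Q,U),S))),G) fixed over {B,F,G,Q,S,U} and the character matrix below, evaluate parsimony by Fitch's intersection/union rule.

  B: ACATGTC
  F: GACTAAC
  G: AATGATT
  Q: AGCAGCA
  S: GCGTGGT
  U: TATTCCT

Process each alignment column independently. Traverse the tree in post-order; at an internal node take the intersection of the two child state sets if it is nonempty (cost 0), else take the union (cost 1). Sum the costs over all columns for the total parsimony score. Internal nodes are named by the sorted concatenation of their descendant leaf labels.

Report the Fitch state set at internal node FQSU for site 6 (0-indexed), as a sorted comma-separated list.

C,T

[col 0] QU: children Q:{A}, U:{T} ∪→ {A,T}; cost 1
[col 0] QSU: children QU:{A,T}, S:{G} ∪→ {A,G,T}; cost 1
[col 0] FQSU: children F:{G}, QSU:{A,G,T} ∩→ {G}; cost 0
[col 0] BFQSU: children B:{A}, FQSU:{G} ∪→ {A,G}; cost 1
[col 0] BFGQSU: children BFQSU:{A,G}, G:{A} ∩→ {A}; cost 0
[col 1] QU: children Q:{G}, U:{A} ∪→ {A,G}; cost 1
[col 1] QSU: children QU:{A,G}, S:{C} ∪→ {A,C,G}; cost 1
[col 1] FQSU: children F:{A}, QSU:{A,C,G} ∩→ {A}; cost 0
[col 1] BFQSU: children B:{C}, FQSU:{A} ∪→ {A,C}; cost 1
[col 1] BFGQSU: children BFQSU:{A,C}, G:{A} ∩→ {A}; cost 0
[col 2] QU: children Q:{C}, U:{T} ∪→ {C,T}; cost 1
[col 2] QSU: children QU:{C,T}, S:{G} ∪→ {C,G,T}; cost 1
[col 2] FQSU: children F:{C}, QSU:{C,G,T} ∩→ {C}; cost 0
[col 2] BFQSU: children B:{A}, FQSU:{C} ∪→ {A,C}; cost 1
[col 2] BFGQSU: children BFQSU:{A,C}, G:{T} ∪→ {A,C,T}; cost 1
[col 3] QU: children Q:{A}, U:{T} ∪→ {A,T}; cost 1
[col 3] QSU: children QU:{A,T}, S:{T} ∩→ {T}; cost 0
[col 3] FQSU: children F:{T}, QSU:{T} ∩→ {T}; cost 0
[col 3] BFQSU: children B:{T}, FQSU:{T} ∩→ {T}; cost 0
[col 3] BFGQSU: children BFQSU:{T}, G:{G} ∪→ {G,T}; cost 1
[col 4] QU: children Q:{G}, U:{C} ∪→ {C,G}; cost 1
[col 4] QSU: children QU:{C,G}, S:{G} ∩→ {G}; cost 0
[col 4] FQSU: children F:{A}, QSU:{G} ∪→ {A,G}; cost 1
[col 4] BFQSU: children B:{G}, FQSU:{A,G} ∩→ {G}; cost 0
[col 4] BFGQSU: children BFQSU:{G}, G:{A} ∪→ {A,G}; cost 1
[col 5] QU: children Q:{C}, U:{C} ∩→ {C}; cost 0
[col 5] QSU: children QU:{C}, S:{G} ∪→ {C,G}; cost 1
[col 5] FQSU: children F:{A}, QSU:{C,G} ∪→ {A,C,G}; cost 1
[col 5] BFQSU: children B:{T}, FQSU:{A,C,G} ∪→ {A,C,G,T}; cost 1
[col 5] BFGQSU: children BFQSU:{A,C,G,T}, G:{T} ∩→ {T}; cost 0
[col 6] QU: children Q:{A}, U:{T} ∪→ {A,T}; cost 1
[col 6] QSU: children QU:{A,T}, S:{T} ∩→ {T}; cost 0
[col 6] FQSU: children F:{C}, QSU:{T} ∪→ {C,T}; cost 1
[col 6] BFQSU: children B:{C}, FQSU:{C,T} ∩→ {C}; cost 0
[col 6] BFGQSU: children BFQSU:{C}, G:{T} ∪→ {C,T}; cost 1
per-site changes: [3, 3, 4, 2, 3, 3, 3]; total = 21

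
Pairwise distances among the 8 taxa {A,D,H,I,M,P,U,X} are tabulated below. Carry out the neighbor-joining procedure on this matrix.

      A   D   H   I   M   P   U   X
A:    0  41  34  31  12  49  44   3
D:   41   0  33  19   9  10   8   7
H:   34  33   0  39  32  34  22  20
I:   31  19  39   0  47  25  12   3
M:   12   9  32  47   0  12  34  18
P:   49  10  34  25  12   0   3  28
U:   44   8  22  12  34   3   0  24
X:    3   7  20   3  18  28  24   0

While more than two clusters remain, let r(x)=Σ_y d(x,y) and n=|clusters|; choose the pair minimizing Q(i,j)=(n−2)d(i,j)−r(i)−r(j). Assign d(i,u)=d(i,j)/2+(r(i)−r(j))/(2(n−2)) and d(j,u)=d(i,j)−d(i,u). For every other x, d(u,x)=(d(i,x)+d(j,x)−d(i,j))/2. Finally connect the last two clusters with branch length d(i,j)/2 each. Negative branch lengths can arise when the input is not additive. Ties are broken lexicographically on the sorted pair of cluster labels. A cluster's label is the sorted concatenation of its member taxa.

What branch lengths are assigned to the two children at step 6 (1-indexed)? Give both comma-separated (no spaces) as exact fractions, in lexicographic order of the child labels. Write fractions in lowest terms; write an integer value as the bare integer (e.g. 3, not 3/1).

107/32,187/32

step 1: merge (A,M) at d=12, Q=-306; branch lengths A→61/6, M→11/6; new cluster AM
  updated: d(AM,D)=19, d(AM,H)=27, d(AM,I)=33, d(AM,P)=49/2, d(AM,U)=33, d(AM,X)=9/2
step 2: merge (P,U) at d=3, Q=-423/2; branch lengths P→15/4, U→-3/4; new cluster PU
  updated: d(AM,PU)=109/4, d(D,PU)=15/2, d(H,PU)=53/2, d(I,PU)=17, d(PU,X)=49/2
step 3: merge (D,PU) at d=15/2, Q=-633/4; branch lengths D→51/32, PU→189/32; new cluster DPU
  updated: d(AM,DPU)=155/8, d(DPU,H)=26, d(DPU,I)=57/4, d(DPU,X)=12
step 4: merge (I,X) at d=3, Q=-479/4; branch lengths I→235/24, X→-163/24; new cluster IX
  updated: d(AM,IX)=69/4, d(DPU,IX)=93/8, d(H,IX)=28
step 5: merge (AM,H) at d=27, Q=-725/8; branch lengths AM→293/32, H→571/32; new cluster AHM
  updated: d(AHM,DPU)=147/16, d(AHM,IX)=73/8
step 6: merge (AHM,DPU) at d=147/16, Q=-479/16; branch lengths AHM→107/32, DPU→187/32; new cluster ADHMPU
  updated: d(ADHMPU,IX)=185/32
step 7: merge (ADHMPU,IX) at d=185/32; branch lengths ADHMPU→185/64, IX→185/64; new cluster ADHIMPUX
final tree: ((((A:61/6,M:11/6):293/32,H:571/32):107/32,(D:51/32,(P:15/4,U:-3/4):189/32):187/32):185/64,(I:235/24,X:-163/24):185/64)
total length: 2159/32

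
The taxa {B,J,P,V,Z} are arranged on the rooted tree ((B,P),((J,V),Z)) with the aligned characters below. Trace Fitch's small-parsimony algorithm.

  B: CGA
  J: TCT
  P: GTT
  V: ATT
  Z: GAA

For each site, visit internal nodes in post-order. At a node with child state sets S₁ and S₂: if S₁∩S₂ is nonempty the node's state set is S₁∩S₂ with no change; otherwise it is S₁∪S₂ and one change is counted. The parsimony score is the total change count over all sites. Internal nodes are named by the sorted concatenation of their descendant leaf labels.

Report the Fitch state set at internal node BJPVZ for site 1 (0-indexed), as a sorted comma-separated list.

site 0, node BP: B={C} ∪ P={G} → {C,G} (+1)
site 0, node JV: J={T} ∪ V={A} → {A,T} (+1)
site 0, node JVZ: JV={A,T} ∪ Z={G} → {A,G,T} (+1)
site 0, node BJPVZ: BP={C,G} ∩ JVZ={A,G,T} → {G} (+0)
site 1, node BP: B={G} ∪ P={T} → {G,T} (+1)
site 1, node JV: J={C} ∪ V={T} → {C,T} (+1)
site 1, node JVZ: JV={C,T} ∪ Z={A} → {A,C,T} (+1)
site 1, node BJPVZ: BP={G,T} ∩ JVZ={A,C,T} → {T} (+0)
site 2, node BP: B={A} ∪ P={T} → {A,T} (+1)
site 2, node JV: J={T} ∩ V={T} → {T} (+0)
site 2, node JVZ: JV={T} ∪ Z={A} → {A,T} (+1)
site 2, node BJPVZ: BP={A,T} ∩ JVZ={A,T} → {A,T} (+0)
per-site changes: [3, 3, 2]; total = 8

T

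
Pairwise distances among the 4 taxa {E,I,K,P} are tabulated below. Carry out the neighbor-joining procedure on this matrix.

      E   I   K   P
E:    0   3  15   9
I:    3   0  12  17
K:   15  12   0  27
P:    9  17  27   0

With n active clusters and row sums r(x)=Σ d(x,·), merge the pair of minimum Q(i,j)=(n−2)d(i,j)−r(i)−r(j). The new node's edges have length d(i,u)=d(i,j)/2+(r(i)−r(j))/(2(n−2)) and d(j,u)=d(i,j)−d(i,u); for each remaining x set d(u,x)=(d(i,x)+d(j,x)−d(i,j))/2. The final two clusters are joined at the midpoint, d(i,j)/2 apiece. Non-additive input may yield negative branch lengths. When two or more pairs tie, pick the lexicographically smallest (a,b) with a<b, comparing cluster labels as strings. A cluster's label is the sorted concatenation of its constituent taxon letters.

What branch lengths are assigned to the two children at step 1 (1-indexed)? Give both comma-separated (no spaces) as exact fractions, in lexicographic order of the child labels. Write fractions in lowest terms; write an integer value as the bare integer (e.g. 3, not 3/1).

-2,11

1. join E+P (d=9, Q=-62) ⇒ EP; edges |E|=-2, |P|=11
  updated: d(EP,I)=11/2, d(EP,K)=33/2
2. join EP+I (d=11/2, Q=-34) ⇒ EIP; edges |EP|=5, |I|=1/2
  updated: d(EIP,K)=23/2
3. join EIP+K (d=23/2) ⇒ EIKP; edges |EIP|=23/4, |K|=23/4
final tree: (((E:-2,P:11):5,I:1/2):23/4,K:23/4)
total length: 26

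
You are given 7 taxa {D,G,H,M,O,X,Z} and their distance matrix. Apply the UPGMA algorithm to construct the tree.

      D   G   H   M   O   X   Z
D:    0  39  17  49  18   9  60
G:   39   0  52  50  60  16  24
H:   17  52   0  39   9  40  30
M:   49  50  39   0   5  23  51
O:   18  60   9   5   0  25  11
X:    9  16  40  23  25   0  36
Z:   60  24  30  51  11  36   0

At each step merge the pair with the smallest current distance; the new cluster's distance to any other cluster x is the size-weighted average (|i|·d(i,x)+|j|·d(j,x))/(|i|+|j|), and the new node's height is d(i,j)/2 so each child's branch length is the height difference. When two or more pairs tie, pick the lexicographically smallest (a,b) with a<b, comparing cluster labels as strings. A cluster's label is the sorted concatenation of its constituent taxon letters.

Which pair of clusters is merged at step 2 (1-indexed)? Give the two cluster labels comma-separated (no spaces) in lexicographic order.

D,X

1. join M+O (d=5) ⇒ MO; edges |M|=5/2, |O|=5/2
  updated: d(D,MO)=67/2, d(G,MO)=55, d(H,MO)=24, d(MO,X)=24, d(MO,Z)=31
2. join D+X (d=9) ⇒ DX; edges |D|=9/2, |X|=9/2
  updated: d(DX,G)=55/2, d(DX,H)=57/2, d(DX,MO)=115/4, d(DX,Z)=48
3. join G+Z (d=24) ⇒ GZ; edges |G|=12, |Z|=12
  updated: d(DX,GZ)=151/4, d(GZ,H)=41, d(GZ,MO)=43
4. join H+MO (d=24) ⇒ HMO; edges |H|=12, |MO|=19/2
  updated: d(DX,HMO)=86/3, d(GZ,HMO)=127/3
5. join DX+HMO (d=86/3) ⇒ DHMOX; edges |DX|=59/6, |HMO|=7/3
  updated: d(DHMOX,GZ)=81/2
6. join DHMOX+GZ (d=81/2) ⇒ DGHMOXZ; edges |DHMOX|=71/12, |GZ|=33/4
final tree: (((D:9/2,X:9/2):59/6,(H:12,(M:5/2,O:5/2):19/2):7/3):71/12,(G:12,Z:12):33/4)
total length: 515/6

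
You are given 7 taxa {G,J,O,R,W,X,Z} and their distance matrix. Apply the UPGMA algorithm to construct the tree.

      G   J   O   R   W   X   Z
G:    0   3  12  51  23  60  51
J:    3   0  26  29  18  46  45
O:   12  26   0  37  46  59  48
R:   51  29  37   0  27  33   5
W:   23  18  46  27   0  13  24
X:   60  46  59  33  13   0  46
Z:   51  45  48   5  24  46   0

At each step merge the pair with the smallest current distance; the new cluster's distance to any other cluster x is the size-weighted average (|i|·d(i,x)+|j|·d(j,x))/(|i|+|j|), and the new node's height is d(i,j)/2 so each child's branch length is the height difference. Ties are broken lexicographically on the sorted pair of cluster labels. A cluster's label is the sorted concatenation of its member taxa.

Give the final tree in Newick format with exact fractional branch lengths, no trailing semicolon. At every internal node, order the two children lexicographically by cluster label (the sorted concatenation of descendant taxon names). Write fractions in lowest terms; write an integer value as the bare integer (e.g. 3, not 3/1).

1. join G+J (d=3) ⇒ GJ; edges |G|=3/2, |J|=3/2
  updated: d(GJ,O)=19, d(GJ,R)=40, d(GJ,W)=41/2, d(GJ,X)=53, d(GJ,Z)=48
2. join R+Z (d=5) ⇒ RZ; edges |R|=5/2, |Z|=5/2
  updated: d(GJ,RZ)=44, d(O,RZ)=85/2, d(RZ,W)=51/2, d(RZ,X)=79/2
3. join W+X (d=13) ⇒ WX; edges |W|=13/2, |X|=13/2
  updated: d(GJ,WX)=147/4, d(O,WX)=105/2, d(RZ,WX)=65/2
4. join GJ+O (d=19) ⇒ GJO; edges |GJ|=8, |O|=19/2
  updated: d(GJO,RZ)=87/2, d(GJO,WX)=42
5. join RZ+WX (d=65/2) ⇒ RWXZ; edges |RZ|=55/4, |WX|=39/4
  updated: d(GJO,RWXZ)=171/4
6. join GJO+RWXZ (d=171/4) ⇒ GJORWXZ; edges |GJO|=95/8, |RWXZ|=41/8
final tree: (((G:3/2,J:3/2):8,O:19/2):95/8,((R:5/2,Z:5/2):55/4,(W:13/2,X:13/2):39/4):41/8)
total length: 79

(((G:3/2,J:3/2):8,O:19/2):95/8,((R:5/2,Z:5/2):55/4,(W:13/2,X:13/2):39/4):41/8)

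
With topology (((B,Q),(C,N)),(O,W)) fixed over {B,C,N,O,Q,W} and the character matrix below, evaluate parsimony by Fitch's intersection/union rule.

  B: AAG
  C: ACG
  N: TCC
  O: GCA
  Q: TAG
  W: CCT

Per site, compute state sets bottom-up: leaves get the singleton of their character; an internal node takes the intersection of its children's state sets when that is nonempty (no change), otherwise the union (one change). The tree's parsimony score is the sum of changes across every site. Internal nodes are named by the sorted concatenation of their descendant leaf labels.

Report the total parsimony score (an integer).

8

[col 0] BQ: children B:{A}, Q:{T} ∪→ {A,T}; cost 1
[col 0] CN: children C:{A}, N:{T} ∪→ {A,T}; cost 1
[col 0] BCNQ: children BQ:{A,T}, CN:{A,T} ∩→ {A,T}; cost 0
[col 0] OW: children O:{G}, W:{C} ∪→ {C,G}; cost 1
[col 0] BCNOQW: children BCNQ:{A,T}, OW:{C,G} ∪→ {A,C,G,T}; cost 1
[col 1] BQ: children B:{A}, Q:{A} ∩→ {A}; cost 0
[col 1] CN: children C:{C}, N:{C} ∩→ {C}; cost 0
[col 1] BCNQ: children BQ:{A}, CN:{C} ∪→ {A,C}; cost 1
[col 1] OW: children O:{C}, W:{C} ∩→ {C}; cost 0
[col 1] BCNOQW: children BCNQ:{A,C}, OW:{C} ∩→ {C}; cost 0
[col 2] BQ: children B:{G}, Q:{G} ∩→ {G}; cost 0
[col 2] CN: children C:{G}, N:{C} ∪→ {C,G}; cost 1
[col 2] BCNQ: children BQ:{G}, CN:{C,G} ∩→ {G}; cost 0
[col 2] OW: children O:{A}, W:{T} ∪→ {A,T}; cost 1
[col 2] BCNOQW: children BCNQ:{G}, OW:{A,T} ∪→ {A,G,T}; cost 1
per-site changes: [4, 1, 3]; total = 8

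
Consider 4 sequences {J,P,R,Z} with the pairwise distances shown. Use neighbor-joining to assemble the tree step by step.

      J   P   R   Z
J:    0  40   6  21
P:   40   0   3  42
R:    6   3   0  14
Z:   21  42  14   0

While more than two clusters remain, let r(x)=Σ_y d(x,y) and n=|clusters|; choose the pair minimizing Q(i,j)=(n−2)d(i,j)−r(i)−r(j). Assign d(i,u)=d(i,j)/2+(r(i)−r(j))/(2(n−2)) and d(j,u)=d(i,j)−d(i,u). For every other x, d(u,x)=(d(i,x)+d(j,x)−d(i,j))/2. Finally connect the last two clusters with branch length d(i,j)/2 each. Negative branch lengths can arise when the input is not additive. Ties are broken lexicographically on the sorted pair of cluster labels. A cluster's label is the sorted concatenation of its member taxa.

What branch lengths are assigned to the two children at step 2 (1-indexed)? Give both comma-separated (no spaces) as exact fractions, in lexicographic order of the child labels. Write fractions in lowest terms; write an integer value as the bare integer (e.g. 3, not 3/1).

27/2,17

iteration 1: select J,Z (d=21, Q=-102); attach at lengths (8, 13); label the merged cluster JZ
  updated: d(JZ,P)=61/2, d(JZ,R)=-1/2
iteration 2: select JZ,P (d=61/2, Q=-33); attach at lengths (27/2, 17); label the merged cluster JPZ
  updated: d(JPZ,R)=-14
iteration 3: select JPZ,R (d=-14); attach at lengths (-7, -7); label the merged cluster JPRZ
final tree: (((J:8,Z:13):27/2,P:17):-7,R:-7)
total length: 75/2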